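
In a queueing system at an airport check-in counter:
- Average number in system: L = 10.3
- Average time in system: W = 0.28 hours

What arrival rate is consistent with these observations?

Little's Law: L = λW, so λ = L/W
λ = 10.3/0.28 = 36.7857 passengers/hour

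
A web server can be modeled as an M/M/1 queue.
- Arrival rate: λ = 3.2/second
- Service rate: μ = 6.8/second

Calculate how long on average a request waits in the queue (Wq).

First, compute utilization: ρ = λ/μ = 3.2/6.8 = 0.4706
For M/M/1: Wq = λ/(μ(μ-λ))
Wq = 3.2/(6.8 × (6.8-3.2))
Wq = 3.2/(6.8 × 3.60)
Wq = 0.1307 seconds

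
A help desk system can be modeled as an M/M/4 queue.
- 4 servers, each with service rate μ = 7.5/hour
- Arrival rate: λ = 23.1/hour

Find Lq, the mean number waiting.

Traffic intensity: ρ = λ/(cμ) = 23.1/(4×7.5) = 0.7700
Since ρ = 0.7700 < 1, system is stable.
Offered load a = λ/μ = cρ = 23.1/7.5 = 3.0800
P₀ = [ Σₙ₌₀^3 aⁿ/n! + a^4/(4!(1-ρ)) ]⁻¹
Σ = a^0/0! + a^1/1! + a^2/2! + a^3/3! = 1.0000 + 3.0800 + 4.7432 + 4.8697 = 13.6929
a^4/(4!(1-ρ)) = 89.9918/(24 × 0.2300) = 16.3029
P₀ = 1/(13.6929 + 16.3029) = 0.03334
Lq = P₀·a^4·ρ / (4!(1-ρ)²) = 0.033338 × 89.9918 × 0.77000 / (24 × 0.052900) = 1.8196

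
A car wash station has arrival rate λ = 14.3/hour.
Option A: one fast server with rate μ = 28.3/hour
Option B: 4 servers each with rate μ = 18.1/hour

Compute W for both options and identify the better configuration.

Option A: single server μ = 28.3 (M/M/1)
  ρ_A = 14.3/28.3 = 0.5053
  W_A = 1/(μ-λ) = 1/(28.3-14.3) = 1/14.00 = 0.07143

Option B: 4 servers μ = 18.1 (M/M/4)
  ρ_B = λ/(cμ) = 14.3/(4×18.1) = 0.1975
  Offered load a = λ/μ = cρ = 14.3/18.1 = 0.7901
  P₀ = [ Σₙ₌₀^3 aⁿ/n! + a^4/(4!(1-ρ)) ]⁻¹
  Σ = a^0/0! + a^1/1! + a^2/2! + a^3/3! = 1.0000 + 0.79006 + 0.31209 + 0.082190 = 2.1843
  a^4/(4!(1-ρ)) = 0.3896/(24 × 0.8025) = 0.02023
  P₀ = 1/(2.1843 + 0.02023) = 0.4536
  Lq = P₀·a^4·ρ / (4!(1-ρ)²) = 0.4536 × 0.3896 × 0.1975 / (24 × 0.6440) = 0.002258
  Wq_B = Lq/λ = 0.002258/14.3 = 0.0001579
  W_B = Wq_B + 1/μ = 0.0001579 + 0.05525 = 0.05541

Since W_B = 0.05541 < W_A = 0.07143, Option B (multiple servers) has the shorter time in system.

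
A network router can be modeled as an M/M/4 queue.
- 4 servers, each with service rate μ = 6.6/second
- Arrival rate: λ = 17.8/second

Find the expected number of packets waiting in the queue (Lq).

Traffic intensity: ρ = λ/(cμ) = 17.8/(4×6.6) = 0.6742
Since ρ = 0.6742 < 1, system is stable.
Offered load a = λ/μ = cρ = 17.8/6.6 = 2.6970
P₀ = [ Σₙ₌₀^3 aⁿ/n! + a^4/(4!(1-ρ)) ]⁻¹
Σ = a^0/0! + a^1/1! + a^2/2! + a^3/3! = 1.0000 + 2.6970 + 3.6368 + 3.2695 = 10.6033
a^4/(4!(1-ρ)) = 52.9059/(24 × 0.32576) = 6.7670
P₀ = 1/(10.6033 + 6.7670) = 0.05757
Lq = P₀·a^4·ρ / (4!(1-ρ)²) = 0.057570 × 52.9059 × 0.67424 / (24 × 0.10612) = 0.8063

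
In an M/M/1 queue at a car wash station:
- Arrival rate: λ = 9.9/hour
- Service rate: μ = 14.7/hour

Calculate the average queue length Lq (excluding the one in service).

ρ = λ/μ = 9.9/14.7 = 0.6735
For M/M/1: Lq = λ²/(μ(μ-λ))
Lq = 98.01/(14.7 × 4.80)
Lq = 1.3890 cars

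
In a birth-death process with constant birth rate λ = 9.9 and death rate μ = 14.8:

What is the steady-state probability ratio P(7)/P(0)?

For constant rates: P(n)/P(0) = (λ/μ)^n
P(7)/P(0) = (9.9/14.8)^7 = 0.66892^7 = 0.05993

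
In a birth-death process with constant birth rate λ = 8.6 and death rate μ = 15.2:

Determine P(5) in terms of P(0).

For constant rates: P(n)/P(0) = (λ/μ)^n
P(5)/P(0) = (8.6/15.2)^5 = 0.5658^5 = 0.05798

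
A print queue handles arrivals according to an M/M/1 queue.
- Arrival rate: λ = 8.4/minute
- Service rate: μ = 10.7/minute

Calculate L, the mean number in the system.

ρ = λ/μ = 8.4/10.7 = 0.7850
For M/M/1: L = λ/(μ-λ)
L = 8.4/(10.7-8.4) = 8.4/2.30
L = 3.6522 jobs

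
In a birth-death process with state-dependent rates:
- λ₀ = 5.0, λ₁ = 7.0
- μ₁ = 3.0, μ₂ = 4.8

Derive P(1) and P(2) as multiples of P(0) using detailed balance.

Balance equations:
State 0: λ₀P₀ = μ₁P₁ → P₁ = (λ₀/μ₁)P₀ = (5.0/3.0)P₀ = 1.6667P₀
State 1: P₂ = (λ₀λ₁)/(μ₁μ₂)P₀ = (5.0×7.0)/(3.0×4.8)P₀ = 2.4306P₀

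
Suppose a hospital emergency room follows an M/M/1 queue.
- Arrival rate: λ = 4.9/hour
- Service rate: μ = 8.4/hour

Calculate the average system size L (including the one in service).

ρ = λ/μ = 4.9/8.4 = 0.5833
For M/M/1: L = λ/(μ-λ)
L = 4.9/(8.4-4.9) = 4.9/3.50
L = 1.4000 patients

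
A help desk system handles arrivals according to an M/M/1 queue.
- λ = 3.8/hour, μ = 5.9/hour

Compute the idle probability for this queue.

ρ = λ/μ = 3.8/5.9 = 0.6441
P(0) = 1 - ρ = 1 - 0.6441 = 0.3559
The server is idle 35.59% of the time.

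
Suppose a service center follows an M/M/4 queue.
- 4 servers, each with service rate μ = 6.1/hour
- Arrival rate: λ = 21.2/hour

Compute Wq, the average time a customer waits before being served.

Traffic intensity: ρ = λ/(cμ) = 21.2/(4×6.1) = 0.8689
Since ρ = 0.8689 < 1, system is stable.
Offered load a = λ/μ = cρ = 21.2/6.1 = 3.4754
P₀ = [ Σₙ₌₀^3 aⁿ/n! + a^4/(4!(1-ρ)) ]⁻¹
Σ = a^0/0! + a^1/1! + a^2/2! + a^3/3! = 1.0000 + 3.4754 + 6.0392 + 6.9963 = 17.5109
a^4/(4!(1-ρ)) = 145.8895/(24 × 0.1311475) = 46.3503
P₀ = 1/(17.5109 + 46.3503) = 0.01566
Lq = P₀·a^4·ρ / (4!(1-ρ)²) = 0.0156590 × 145.8895 × 0.868852 / (24 × 0.0171997) = 4.8084
Wq = Lq/λ = 4.8084/21.2 = 0.2268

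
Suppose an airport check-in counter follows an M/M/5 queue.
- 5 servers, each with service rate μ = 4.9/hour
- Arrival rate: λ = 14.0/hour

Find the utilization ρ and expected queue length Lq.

Traffic intensity: ρ = λ/(cμ) = 14.0/(5×4.9) = 0.5714
Since ρ = 0.5714 < 1, system is stable.
Offered load a = λ/μ = cρ = 14.0/4.9 = 2.8571
P₀ = [ Σₙ₌₀^4 aⁿ/n! + a^5/(5!(1-ρ)) ]⁻¹
Σ = a^0/0! + a^1/1! + a^2/2! + a^3/3! + a^4/4! = 1.00000 + 2.85714 + 4.08163 + 3.88727 + 2.77662 = 14.6027
a^5/(5!(1-ρ)) = 190.3969/(120 × 0.42857) = 3.7022
P₀ = 1/(14.6027 + 3.7022) = 0.05463
Lq = P₀·a^5·ρ / (5!(1-ρ)²) = 0.054630 × 190.3969 × 0.57143 / (120 × 0.18367) = 0.2697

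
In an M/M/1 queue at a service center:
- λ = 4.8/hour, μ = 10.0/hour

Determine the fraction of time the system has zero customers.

ρ = λ/μ = 4.8/10.0 = 0.4800
P(0) = 1 - ρ = 1 - 0.4800 = 0.5200
The server is idle 52.00% of the time.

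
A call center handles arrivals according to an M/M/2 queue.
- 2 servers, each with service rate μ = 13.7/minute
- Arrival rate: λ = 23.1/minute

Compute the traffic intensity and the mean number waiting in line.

Traffic intensity: ρ = λ/(cμ) = 23.1/(2×13.7) = 0.8431
Since ρ = 0.8431 < 1, system is stable.
Offered load a = λ/μ = cρ = 23.1/13.7 = 1.6861
P₀ = [ Σₙ₌₀^1 aⁿ/n! + a^2/(2!(1-ρ)) ]⁻¹
Σ = a^0/0! + a^1/1! = 1.0000 + 1.6861 = 2.6861
a^2/(2!(1-ρ)) = 2.84304/(2 × 0.156934) = 9.0581
P₀ = 1/(2.6861 + 9.0581) = 0.08515
Lq = P₀·a^2·ρ / (2!(1-ρ)²) = 0.085149 × 2.8430 × 0.84307 / (2 × 0.024628) = 4.1434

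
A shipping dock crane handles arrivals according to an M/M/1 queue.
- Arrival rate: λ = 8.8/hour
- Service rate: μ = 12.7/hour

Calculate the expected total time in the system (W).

First, compute utilization: ρ = λ/μ = 8.8/12.7 = 0.6929
For M/M/1: W = 1/(μ-λ)
W = 1/(12.7-8.8) = 1/3.90
W = 0.2564 hours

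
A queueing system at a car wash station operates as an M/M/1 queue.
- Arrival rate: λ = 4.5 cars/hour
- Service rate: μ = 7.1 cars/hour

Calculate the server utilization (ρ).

Server utilization: ρ = λ/μ
ρ = 4.5/7.1 = 0.6338
The server is busy 63.38% of the time.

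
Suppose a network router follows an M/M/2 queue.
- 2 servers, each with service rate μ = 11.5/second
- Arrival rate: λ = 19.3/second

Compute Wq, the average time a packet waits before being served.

Traffic intensity: ρ = λ/(cμ) = 19.3/(2×11.5) = 0.8391
Since ρ = 0.8391 < 1, system is stable.
Offered load a = λ/μ = cρ = 19.3/11.5 = 1.6783
P₀ = [ Σₙ₌₀^1 aⁿ/n! + a^2/(2!(1-ρ)) ]⁻¹
Σ = a^0/0! + a^1/1! = 1.0000 + 1.6783 = 2.6783
a^2/(2!(1-ρ)) = 2.816560/(2 × 0.1608696) = 8.7542
P₀ = 1/(2.6783 + 8.7542) = 0.08747
Lq = P₀·a^2·ρ / (2!(1-ρ)²) = 0.0874704 × 2.81656 × 0.839130 / (2 × 0.0258790) = 3.9942
Wq = Lq/λ = 3.9942/19.3 = 0.2070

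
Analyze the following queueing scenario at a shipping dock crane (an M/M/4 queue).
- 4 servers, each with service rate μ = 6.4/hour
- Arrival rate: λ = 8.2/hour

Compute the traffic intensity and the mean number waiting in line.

Traffic intensity: ρ = λ/(cμ) = 8.2/(4×6.4) = 0.3203
Since ρ = 0.3203 < 1, system is stable.
Offered load a = λ/μ = cρ = 8.2/6.4 = 1.2812
P₀ = [ Σₙ₌₀^3 aⁿ/n! + a^4/(4!(1-ρ)) ]⁻¹
Σ = a^0/0! + a^1/1! + a^2/2! + a^3/3! = 1.0000 + 1.2812 + 0.8208 + 0.3506 = 3.4526
a^4/(4!(1-ρ)) = 2.6949/(24 × 0.6797) = 0.1652
P₀ = 1/(3.4526 + 0.1652) = 0.2764
Lq = P₀·a^4·ρ / (4!(1-ρ)²) = 0.2764 × 2.6949 × 0.3203 / (24 × 0.4620) = 0.02152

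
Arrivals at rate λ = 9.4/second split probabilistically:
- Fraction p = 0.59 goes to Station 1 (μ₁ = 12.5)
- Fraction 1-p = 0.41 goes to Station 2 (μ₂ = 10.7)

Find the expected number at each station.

Effective rates: λ₁ = 9.4×0.59 = 5.546, λ₂ = 9.4×0.41 = 3.854
Station 1: ρ₁ = 5.546/12.5 = 0.44368, L₁ = ρ₁/(1-ρ₁) = 0.44368/(1-0.44368) = 0.7975
Station 2: ρ₂ = 3.854/10.7 = 0.3602, L₂ = ρ₂/(1-ρ₂) = 0.3602/(1-0.3602) = 0.5630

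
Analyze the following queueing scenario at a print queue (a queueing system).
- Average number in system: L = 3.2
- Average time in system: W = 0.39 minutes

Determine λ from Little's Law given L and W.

Little's Law: L = λW, so λ = L/W
λ = 3.2/0.39 = 8.2051 jobs/minute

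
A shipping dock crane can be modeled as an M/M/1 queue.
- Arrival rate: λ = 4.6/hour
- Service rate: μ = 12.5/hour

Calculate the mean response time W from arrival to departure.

First, compute utilization: ρ = λ/μ = 4.6/12.5 = 0.3680
For M/M/1: W = 1/(μ-λ)
W = 1/(12.5-4.6) = 1/7.90
W = 0.1266 hours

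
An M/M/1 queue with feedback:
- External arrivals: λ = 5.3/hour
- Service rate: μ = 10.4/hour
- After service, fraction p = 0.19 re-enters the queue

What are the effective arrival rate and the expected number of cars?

Effective arrival rate: λ_eff = λ/(1-p) = 5.3/(1-0.19) = 5.3/0.81 = 6.5432
ρ = λ_eff/μ = 6.5432/10.4 = 0.62915
L = ρ/(1-ρ) = 0.62915/(1-0.62915) = 1.6965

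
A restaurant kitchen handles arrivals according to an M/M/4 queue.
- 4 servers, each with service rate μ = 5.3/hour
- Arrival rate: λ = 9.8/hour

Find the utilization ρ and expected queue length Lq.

Traffic intensity: ρ = λ/(cμ) = 9.8/(4×5.3) = 0.4623
Since ρ = 0.4623 < 1, system is stable.
Offered load a = λ/μ = cρ = 9.8/5.3 = 1.8491
P₀ = [ Σₙ₌₀^3 aⁿ/n! + a^4/(4!(1-ρ)) ]⁻¹
Σ = a^0/0! + a^1/1! + a^2/2! + a^3/3! = 1.00000 + 1.84906 + 1.70951 + 1.05366 = 5.6122
a^4/(4!(1-ρ)) = 11.6896/(24 × 0.5377) = 0.9058
P₀ = 1/(5.6122 + 0.9058) = 0.1534
Lq = P₀·a^4·ρ / (4!(1-ρ)²) = 0.15342 × 11.6896 × 0.46226 / (24 × 0.28916) = 0.1195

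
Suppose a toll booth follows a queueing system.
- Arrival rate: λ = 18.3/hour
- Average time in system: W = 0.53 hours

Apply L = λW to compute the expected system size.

Little's Law: L = λW
L = 18.3 × 0.53 = 9.6990 vehicles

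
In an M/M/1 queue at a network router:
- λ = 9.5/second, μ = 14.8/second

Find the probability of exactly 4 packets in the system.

ρ = λ/μ = 9.5/14.8 = 0.64189
P(n) = (1-ρ)ρⁿ
P(4) = (1-0.64189) × 0.64189^4
P(4) = 0.35811 × 0.16976
P(4) = 0.06079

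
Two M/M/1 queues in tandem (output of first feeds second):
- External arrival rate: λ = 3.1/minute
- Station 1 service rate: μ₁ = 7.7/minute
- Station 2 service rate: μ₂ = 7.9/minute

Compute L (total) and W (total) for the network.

By Jackson's theorem, each station behaves as independent M/M/1.
Station 1: ρ₁ = 3.1/7.7 = 0.4026, L₁ = ρ₁/(1-ρ₁) = λ/(μ₁-λ) = 3.1/4.60 = 0.6739
Station 2: ρ₂ = 3.1/7.9 = 0.3924, L₂ = ρ₂/(1-ρ₂) = λ/(μ₂-λ) = 3.1/4.80 = 0.6458
Total: L = L₁ + L₂ = 0.6739 + 0.6458 = 1.3197
W = L/λ = 1.3197/3.1 = 0.4257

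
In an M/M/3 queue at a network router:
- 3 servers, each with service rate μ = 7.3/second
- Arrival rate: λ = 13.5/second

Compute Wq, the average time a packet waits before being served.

Traffic intensity: ρ = λ/(cμ) = 13.5/(3×7.3) = 0.6164
Since ρ = 0.6164 < 1, system is stable.
Offered load a = λ/μ = cρ = 13.5/7.3 = 1.8493
P₀ = [ Σₙ₌₀^2 aⁿ/n! + a^3/(3!(1-ρ)) ]⁻¹
Σ = a^0/0! + a^1/1! + a^2/2! = 1.0000 + 1.8493 + 1.7100 = 4.5593
a^3/(3!(1-ρ)) = 6.3246/(6 × 0.38356) = 2.7482
P₀ = 1/(4.5593 + 2.7482) = 0.1368
Lq = P₀·a^3·ρ / (3!(1-ρ)²) = 0.13685 × 6.3246 × 0.61644 / (6 × 0.14712) = 0.6044
Wq = Lq/λ = 0.6044/13.5 = 0.04477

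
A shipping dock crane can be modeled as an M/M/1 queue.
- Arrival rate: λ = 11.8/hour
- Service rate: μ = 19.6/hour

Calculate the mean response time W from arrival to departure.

First, compute utilization: ρ = λ/μ = 11.8/19.6 = 0.6020
For M/M/1: W = 1/(μ-λ)
W = 1/(19.6-11.8) = 1/7.80
W = 0.1282 hours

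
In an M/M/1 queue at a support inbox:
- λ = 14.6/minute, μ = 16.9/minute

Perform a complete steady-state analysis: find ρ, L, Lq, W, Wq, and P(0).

Step 1: ρ = λ/μ = 14.6/16.9 = 0.8639
Step 2: L = λ/(μ-λ) = 14.6/2.30 = 6.3478
Step 3: Lq = λ²/(μ(μ-λ)) = 213.16/(16.9×2.30) = 5.4839
Step 4: W = 1/(μ-λ) = 1/2.30 = 0.43478
Step 5: Wq = λ/(μ(μ-λ)) = 14.6/(16.9×2.30) = 0.3756
Step 6: P(0) = 1-ρ = 0.1361
Verify: L = λW = 14.6×0.43478 = 6.3478 ✔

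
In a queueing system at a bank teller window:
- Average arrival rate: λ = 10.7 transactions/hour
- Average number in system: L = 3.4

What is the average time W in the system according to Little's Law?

Little's Law: L = λW, so W = L/λ
W = 3.4/10.7 = 0.3178 hours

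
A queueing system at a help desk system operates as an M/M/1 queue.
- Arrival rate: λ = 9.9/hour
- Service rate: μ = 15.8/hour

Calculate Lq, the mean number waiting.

ρ = λ/μ = 9.9/15.8 = 0.6266
For M/M/1: Lq = λ²/(μ(μ-λ))
Lq = 98.01/(15.8 × 5.90)
Lq = 1.0514 tickets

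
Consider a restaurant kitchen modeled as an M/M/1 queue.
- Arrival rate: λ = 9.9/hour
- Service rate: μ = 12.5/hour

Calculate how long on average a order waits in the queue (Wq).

First, compute utilization: ρ = λ/μ = 9.9/12.5 = 0.7920
For M/M/1: Wq = λ/(μ(μ-λ))
Wq = 9.9/(12.5 × (12.5-9.9))
Wq = 9.9/(12.5 × 2.60)
Wq = 0.3046 hours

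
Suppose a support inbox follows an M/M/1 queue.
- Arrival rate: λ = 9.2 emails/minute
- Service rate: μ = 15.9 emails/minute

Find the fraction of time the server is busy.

Server utilization: ρ = λ/μ
ρ = 9.2/15.9 = 0.5786
The server is busy 57.86% of the time.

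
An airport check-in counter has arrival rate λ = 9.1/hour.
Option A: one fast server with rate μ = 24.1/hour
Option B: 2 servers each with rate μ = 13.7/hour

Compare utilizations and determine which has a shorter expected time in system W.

Option A: single server μ = 24.1 (M/M/1)
  ρ_A = 9.1/24.1 = 0.3776
  W_A = 1/(μ-λ) = 1/(24.1-9.1) = 1/15.00 = 0.06667

Option B: 2 servers μ = 13.7 (M/M/2)
  ρ_B = λ/(cμ) = 9.1/(2×13.7) = 0.3321
  Offered load a = λ/μ = cρ = 9.1/13.7 = 0.6642
  P₀ = [ Σₙ₌₀^1 aⁿ/n! + a^2/(2!(1-ρ)) ]⁻¹
  Σ = a^0/0! + a^1/1! = 1.0000 + 0.6642 = 1.6642
  a^2/(2!(1-ρ)) = 0.4412/(2 × 0.6679) = 0.3303
  P₀ = 1/(1.6642 + 0.3303) = 0.5014
  Lq = P₀·a^2·ρ / (2!(1-ρ)²) = 0.50137 × 0.44121 × 0.33212 / (2 × 0.44607) = 0.08235
  Wq_B = Lq/λ = 0.08235/9.1 = 0.009049
  W_B = Wq_B + 1/μ = 0.009049 + 0.07299 = 0.08204

Since W_A = 0.06667 < W_B = 0.08204, Option A (single fast server) has the shorter time in system.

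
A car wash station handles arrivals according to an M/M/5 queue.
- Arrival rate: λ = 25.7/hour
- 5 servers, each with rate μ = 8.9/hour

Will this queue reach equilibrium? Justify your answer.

Stability requires ρ = λ/(cμ) < 1
ρ = 25.7/(5 × 8.9) = 25.7/44.50 = 0.5775
Since 0.5775 < 1, the system is STABLE.
The servers are busy 57.75% of the time.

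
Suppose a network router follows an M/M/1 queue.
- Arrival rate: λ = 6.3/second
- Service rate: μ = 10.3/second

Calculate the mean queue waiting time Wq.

First, compute utilization: ρ = λ/μ = 6.3/10.3 = 0.6117
For M/M/1: Wq = λ/(μ(μ-λ))
Wq = 6.3/(10.3 × (10.3-6.3))
Wq = 6.3/(10.3 × 4.00)
Wq = 0.1529 seconds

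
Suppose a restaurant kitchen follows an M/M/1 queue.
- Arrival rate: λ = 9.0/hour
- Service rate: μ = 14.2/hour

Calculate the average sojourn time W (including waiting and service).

First, compute utilization: ρ = λ/μ = 9.0/14.2 = 0.6338
For M/M/1: W = 1/(μ-λ)
W = 1/(14.2-9.0) = 1/5.20
W = 0.1923 hours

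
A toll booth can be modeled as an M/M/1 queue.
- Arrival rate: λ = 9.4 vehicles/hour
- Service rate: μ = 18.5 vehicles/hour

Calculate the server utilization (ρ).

Server utilization: ρ = λ/μ
ρ = 9.4/18.5 = 0.5081
The server is busy 50.81% of the time.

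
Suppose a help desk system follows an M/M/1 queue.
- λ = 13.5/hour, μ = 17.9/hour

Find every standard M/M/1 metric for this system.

Step 1: ρ = λ/μ = 13.5/17.9 = 0.7542
Step 2: L = λ/(μ-λ) = 13.5/4.40 = 3.0682
Step 3: Lq = λ²/(μ(μ-λ)) = 182.25/(17.9×4.40) = 2.3140
Step 4: W = 1/(μ-λ) = 1/4.40 = 0.227273
Step 5: Wq = λ/(μ(μ-λ)) = 13.5/(17.9×4.40) = 0.1714
Step 6: P(0) = 1-ρ = 0.2458
Verify: L = λW = 13.5×0.227273 = 3.0682 ✔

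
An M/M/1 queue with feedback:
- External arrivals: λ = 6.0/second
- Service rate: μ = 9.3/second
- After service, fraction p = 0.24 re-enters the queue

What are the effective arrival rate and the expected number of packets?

Effective arrival rate: λ_eff = λ/(1-p) = 6.0/(1-0.24) = 6.0/0.76 = 7.894737
ρ = λ_eff/μ = 7.894737/9.3 = 0.848896
L = ρ/(1-ρ) = 0.848896/(1-0.848896) = 5.6180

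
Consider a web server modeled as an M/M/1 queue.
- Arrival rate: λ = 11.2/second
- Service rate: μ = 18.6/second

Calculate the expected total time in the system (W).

First, compute utilization: ρ = λ/μ = 11.2/18.6 = 0.6022
For M/M/1: W = 1/(μ-λ)
W = 1/(18.6-11.2) = 1/7.40
W = 0.1351 seconds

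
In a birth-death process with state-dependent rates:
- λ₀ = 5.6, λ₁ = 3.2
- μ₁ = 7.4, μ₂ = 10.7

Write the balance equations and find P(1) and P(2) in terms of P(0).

Balance equations:
State 0: λ₀P₀ = μ₁P₁ → P₁ = (λ₀/μ₁)P₀ = (5.6/7.4)P₀ = 0.7568P₀
State 1: P₂ = (λ₀λ₁)/(μ₁μ₂)P₀ = (5.6×3.2)/(7.4×10.7)P₀ = 0.2263P₀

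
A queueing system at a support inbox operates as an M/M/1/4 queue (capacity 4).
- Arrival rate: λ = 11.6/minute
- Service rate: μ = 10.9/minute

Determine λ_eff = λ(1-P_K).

ρ = λ/μ = 11.6/10.9 = 1.06422
P₀ = (1-ρ)/(1-ρ^(K+1)) = (1-1.06422)/(1-1.06422^5) = -0.06422/-0.3651 = 0.1759
P_K = P₀×ρ^K = 0.1759 × 1.06422^4 = 0.1759 × 1.2827 = 0.2256
λ_eff = λ(1-P_K) = 11.6 × (1 - 0.22564) = 11.6 × 0.77436 = 8.9826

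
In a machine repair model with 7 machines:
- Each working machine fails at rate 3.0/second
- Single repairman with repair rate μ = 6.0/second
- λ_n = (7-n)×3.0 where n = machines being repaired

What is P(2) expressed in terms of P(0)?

P(2)/P(0) = ∏_{i=0}^{2-1} λ_i/μ_{i+1}
= (7-0)×3.0/6.0 × (7-1)×3.0/6.0
= 10.5000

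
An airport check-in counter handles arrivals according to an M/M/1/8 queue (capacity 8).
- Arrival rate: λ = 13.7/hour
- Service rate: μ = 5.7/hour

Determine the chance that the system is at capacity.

ρ = λ/μ = 13.7/5.7 = 2.4035
P₀ = (1-ρ)/(1-ρ^(K+1)) = (1-2.4035)/(1-2.4035^9) = -1.4035/-2675.6842 = 0.0005245
P_K = P₀×ρ^K = 0.00052454 × 2.4035^8 = 0.00052454 × 1113.6610 = 0.5842
Blocking probability = 58.42%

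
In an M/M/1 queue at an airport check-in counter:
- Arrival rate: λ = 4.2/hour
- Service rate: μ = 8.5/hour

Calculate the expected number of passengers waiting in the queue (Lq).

ρ = λ/μ = 4.2/8.5 = 0.4941
For M/M/1: Lq = λ²/(μ(μ-λ))
Lq = 17.64/(8.5 × 4.30)
Lq = 0.4826 passengers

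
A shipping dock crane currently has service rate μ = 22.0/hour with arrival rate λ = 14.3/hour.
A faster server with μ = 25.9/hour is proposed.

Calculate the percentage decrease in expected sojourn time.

System 1: ρ₁ = 14.3/22.0 = 0.6500, W₁ = 1/(22.0-14.3) = 0.12987
System 2: ρ₂ = 14.3/25.9 = 0.5521, W₂ = 1/(25.9-14.3) = 0.086207
Improvement: (W₁-W₂)/W₁ = (0.12987-0.086207)/0.12987 = 33.62%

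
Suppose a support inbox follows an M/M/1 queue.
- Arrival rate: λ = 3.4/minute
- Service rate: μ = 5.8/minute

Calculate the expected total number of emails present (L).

ρ = λ/μ = 3.4/5.8 = 0.5862
For M/M/1: L = λ/(μ-λ)
L = 3.4/(5.8-3.4) = 3.4/2.40
L = 1.4167 emails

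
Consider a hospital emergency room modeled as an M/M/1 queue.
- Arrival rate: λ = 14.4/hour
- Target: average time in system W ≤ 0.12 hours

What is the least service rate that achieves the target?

For M/M/1: W = 1/(μ-λ)
Need W ≤ 0.12, so 1/(μ-λ) ≤ 0.12
μ - λ ≥ 1/0.12 = 8.3333
μ ≥ 14.4 + 8.3333 = 22.7333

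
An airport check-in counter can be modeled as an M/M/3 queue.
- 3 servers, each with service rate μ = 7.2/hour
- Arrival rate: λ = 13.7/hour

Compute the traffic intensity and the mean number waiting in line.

Traffic intensity: ρ = λ/(cμ) = 13.7/(3×7.2) = 0.6343
Since ρ = 0.6343 < 1, system is stable.
Offered load a = λ/μ = cρ = 13.7/7.2 = 1.9028
P₀ = [ Σₙ₌₀^2 aⁿ/n! + a^3/(3!(1-ρ)) ]⁻¹
Σ = a^0/0! + a^1/1! + a^2/2! = 1.0000 + 1.9028 + 1.8103 = 4.7131
a^3/(3!(1-ρ)) = 6.8891/(6 × 0.36574) = 3.1393
P₀ = 1/(4.7131 + 3.1393) = 0.1273
Lq = P₀·a^3·ρ / (3!(1-ρ)²) = 0.12735 × 6.8891 × 0.63426 / (6 × 0.13377) = 0.6933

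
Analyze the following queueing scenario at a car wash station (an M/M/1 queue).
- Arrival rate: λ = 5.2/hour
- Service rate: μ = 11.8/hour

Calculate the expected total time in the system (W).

First, compute utilization: ρ = λ/μ = 5.2/11.8 = 0.4407
For M/M/1: W = 1/(μ-λ)
W = 1/(11.8-5.2) = 1/6.60
W = 0.1515 hours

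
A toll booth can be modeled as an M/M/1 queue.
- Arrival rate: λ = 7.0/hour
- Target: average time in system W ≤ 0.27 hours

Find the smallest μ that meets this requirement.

For M/M/1: W = 1/(μ-λ)
Need W ≤ 0.27, so 1/(μ-λ) ≤ 0.27
μ - λ ≥ 1/0.27 = 3.7037
μ ≥ 7.0 + 3.7037 = 10.7037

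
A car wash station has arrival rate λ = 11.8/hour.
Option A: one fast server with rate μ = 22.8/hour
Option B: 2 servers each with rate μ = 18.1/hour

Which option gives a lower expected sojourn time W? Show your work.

Option A: single server μ = 22.8 (M/M/1)
  ρ_A = 11.8/22.8 = 0.5175
  W_A = 1/(μ-λ) = 1/(22.8-11.8) = 1/11.00 = 0.09091

Option B: 2 servers μ = 18.1 (M/M/2)
  ρ_B = λ/(cμ) = 11.8/(2×18.1) = 0.3260
  Offered load a = λ/μ = cρ = 11.8/18.1 = 0.6519
  P₀ = [ Σₙ₌₀^1 aⁿ/n! + a^2/(2!(1-ρ)) ]⁻¹
  Σ = a^0/0! + a^1/1! = 1.0000 + 0.6519 = 1.6519
  a^2/(2!(1-ρ)) = 0.4250/(2 × 0.6740) = 0.3153
  P₀ = 1/(1.6519 + 0.3153) = 0.5083
  Lq = P₀·a^2·ρ / (2!(1-ρ)²) = 0.5083 × 0.4250 × 0.3260 / (2 × 0.4543) = 0.07751
  Wq_B = Lq/λ = 0.077506/11.8 = 0.006568
  W_B = Wq_B + 1/μ = 0.006568 + 0.05525 = 0.06182

Since W_B = 0.06182 < W_A = 0.09091, Option B (multiple servers) has the shorter time in system.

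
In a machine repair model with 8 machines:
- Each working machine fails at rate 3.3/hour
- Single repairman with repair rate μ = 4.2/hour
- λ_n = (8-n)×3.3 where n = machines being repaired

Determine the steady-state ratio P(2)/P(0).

P(2)/P(0) = ∏_{i=0}^{2-1} λ_i/μ_{i+1}
= (8-0)×3.3/4.2 × (8-1)×3.3/4.2
= 34.5714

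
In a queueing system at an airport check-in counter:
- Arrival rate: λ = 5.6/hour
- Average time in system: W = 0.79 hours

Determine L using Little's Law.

Little's Law: L = λW
L = 5.6 × 0.79 = 4.4240 passengers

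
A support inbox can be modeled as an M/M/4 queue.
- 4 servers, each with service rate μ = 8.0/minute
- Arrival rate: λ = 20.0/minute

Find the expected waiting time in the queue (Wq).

Traffic intensity: ρ = λ/(cμ) = 20.0/(4×8.0) = 0.6250
Since ρ = 0.6250 < 1, system is stable.
Offered load a = λ/μ = cρ = 20.0/8.0 = 2.5000
P₀ = [ Σₙ₌₀^3 aⁿ/n! + a^4/(4!(1-ρ)) ]⁻¹
Σ = a^0/0! + a^1/1! + a^2/2! + a^3/3! = 1.0000 + 2.5000 + 3.1250 + 2.6042 = 9.2292
a^4/(4!(1-ρ)) = 39.0625/(24 × 0.3750) = 4.3403
P₀ = 1/(9.2292 + 4.3403) = 0.07369
Lq = P₀·a^4·ρ / (4!(1-ρ)²) = 0.073695 × 39.0625 × 0.62500 / (24 × 0.14062) = 0.5331
Wq = Lq/λ = 0.53309/20.0 = 0.02665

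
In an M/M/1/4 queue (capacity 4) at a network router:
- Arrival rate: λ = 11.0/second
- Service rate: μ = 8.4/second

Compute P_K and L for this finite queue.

ρ = λ/μ = 11.0/8.4 = 1.3095
P₀ = (1-ρ)/(1-ρ^(K+1)) = (1-1.3095)/(1-1.3095^5) = -0.3095/-2.8506 = 0.1086
P_K = P₀×ρ^K = 0.1086 × 1.3095^4 = 0.1086 × 2.9405 = 0.3193
Blocking probability P_4 = 0.3193 (31.93%)
L = ρ[1 - (K+1)ρ^K + Kρ^(K+1)] / [(1-ρ)(1-ρ^(K+1))]
L = 1.3095 × (1 - 5×2.94051 + 4×3.85059) / ((1 - 1.3095) × (1 - 3.85059)) = 2.5230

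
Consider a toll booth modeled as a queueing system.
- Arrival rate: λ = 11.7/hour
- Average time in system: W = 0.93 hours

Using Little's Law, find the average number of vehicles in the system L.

Little's Law: L = λW
L = 11.7 × 0.93 = 10.8810 vehicles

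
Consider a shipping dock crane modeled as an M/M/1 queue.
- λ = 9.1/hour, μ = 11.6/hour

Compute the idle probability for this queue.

ρ = λ/μ = 9.1/11.6 = 0.7845
P(0) = 1 - ρ = 1 - 0.7845 = 0.2155
The server is idle 21.55% of the time.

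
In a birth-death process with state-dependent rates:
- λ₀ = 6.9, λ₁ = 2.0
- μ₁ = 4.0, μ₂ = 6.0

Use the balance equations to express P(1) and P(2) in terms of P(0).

Balance equations:
State 0: λ₀P₀ = μ₁P₁ → P₁ = (λ₀/μ₁)P₀ = (6.9/4.0)P₀ = 1.7250P₀
State 1: P₂ = (λ₀λ₁)/(μ₁μ₂)P₀ = (6.9×2.0)/(4.0×6.0)P₀ = 0.5750P₀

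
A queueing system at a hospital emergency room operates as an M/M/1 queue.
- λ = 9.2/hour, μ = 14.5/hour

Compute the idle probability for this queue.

ρ = λ/μ = 9.2/14.5 = 0.6345
P(0) = 1 - ρ = 1 - 0.6345 = 0.3655
The server is idle 36.55% of the time.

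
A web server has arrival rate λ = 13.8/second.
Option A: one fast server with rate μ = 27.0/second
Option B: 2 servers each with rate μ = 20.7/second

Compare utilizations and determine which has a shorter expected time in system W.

Option A: single server μ = 27.0 (M/M/1)
  ρ_A = 13.8/27.0 = 0.5111
  W_A = 1/(μ-λ) = 1/(27.0-13.8) = 1/13.20 = 0.07576

Option B: 2 servers μ = 20.7 (M/M/2)
  ρ_B = λ/(cμ) = 13.8/(2×20.7) = 0.3333
  Offered load a = λ/μ = cρ = 13.8/20.7 = 0.6667
  P₀ = [ Σₙ₌₀^1 aⁿ/n! + a^2/(2!(1-ρ)) ]⁻¹
  Σ = a^0/0! + a^1/1! = 1.0000 + 0.6667 = 1.6667
  a^2/(2!(1-ρ)) = 0.4444/(2 × 0.6667) = 0.3333
  P₀ = 1/(1.6667 + 0.3333) = 0.5000
  Lq = P₀·a^2·ρ / (2!(1-ρ)²) = 0.50000 × 0.44444 × 0.33333 / (2 × 0.44444) = 0.08333
  Wq_B = Lq/λ = 0.083333/13.8 = 0.006039
  W_B = Wq_B + 1/μ = 0.006039 + 0.04831 = 0.05435

Since W_B = 0.05435 < W_A = 0.07576, Option B (multiple servers) has the shorter time in system.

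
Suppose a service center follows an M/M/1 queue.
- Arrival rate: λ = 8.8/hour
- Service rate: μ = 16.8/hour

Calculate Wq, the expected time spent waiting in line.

First, compute utilization: ρ = λ/μ = 8.8/16.8 = 0.5238
For M/M/1: Wq = λ/(μ(μ-λ))
Wq = 8.8/(16.8 × (16.8-8.8))
Wq = 8.8/(16.8 × 8.00)
Wq = 0.06548 hours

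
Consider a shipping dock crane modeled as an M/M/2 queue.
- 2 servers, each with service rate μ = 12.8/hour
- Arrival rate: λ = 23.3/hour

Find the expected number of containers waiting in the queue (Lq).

Traffic intensity: ρ = λ/(cμ) = 23.3/(2×12.8) = 0.9102
Since ρ = 0.9102 < 1, system is stable.
Offered load a = λ/μ = cρ = 23.3/12.8 = 1.8203
P₀ = [ Σₙ₌₀^1 aⁿ/n! + a^2/(2!(1-ρ)) ]⁻¹
Σ = a^0/0! + a^1/1! = 1.0000 + 1.8203 = 2.8203
a^2/(2!(1-ρ)) = 3.31354/(2 × 0.0898438) = 18.4406
P₀ = 1/(2.8203 + 18.4406) = 0.04703
Lq = P₀·a^2·ρ / (2!(1-ρ)²) = 0.047035 × 3.3135 × 0.91016 / (2 × 0.0080719) = 8.7866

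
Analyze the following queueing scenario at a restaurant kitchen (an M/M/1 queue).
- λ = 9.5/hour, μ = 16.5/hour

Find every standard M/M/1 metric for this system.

Step 1: ρ = λ/μ = 9.5/16.5 = 0.5758
Step 2: L = λ/(μ-λ) = 9.5/7.00 = 1.3571
Step 3: Lq = λ²/(μ(μ-λ)) = 90.25/(16.5×7.00) = 0.7814
Step 4: W = 1/(μ-λ) = 1/7.00 = 0.142857
Step 5: Wq = λ/(μ(μ-λ)) = 9.5/(16.5×7.00) = 0.08225
Step 6: P(0) = 1-ρ = 0.4242
Verify: L = λW = 9.5×0.142857 = 1.3571 ✔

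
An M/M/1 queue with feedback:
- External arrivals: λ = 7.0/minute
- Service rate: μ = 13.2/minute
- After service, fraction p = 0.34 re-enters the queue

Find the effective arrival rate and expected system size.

Effective arrival rate: λ_eff = λ/(1-p) = 7.0/(1-0.34) = 7.0/0.66 = 10.6061
ρ = λ_eff/μ = 10.6061/13.2 = 0.80349
L = ρ/(1-ρ) = 0.80349/(1-0.80349) = 4.0888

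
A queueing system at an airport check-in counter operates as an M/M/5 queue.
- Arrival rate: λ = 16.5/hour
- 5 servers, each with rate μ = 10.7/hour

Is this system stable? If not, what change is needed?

Stability requires ρ = λ/(cμ) < 1
ρ = 16.5/(5 × 10.7) = 16.5/53.50 = 0.3084
Since 0.3084 < 1, the system is STABLE.
The servers are busy 30.84% of the time.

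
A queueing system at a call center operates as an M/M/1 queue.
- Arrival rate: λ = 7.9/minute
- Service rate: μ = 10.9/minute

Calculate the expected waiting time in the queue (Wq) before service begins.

First, compute utilization: ρ = λ/μ = 7.9/10.9 = 0.7248
For M/M/1: Wq = λ/(μ(μ-λ))
Wq = 7.9/(10.9 × (10.9-7.9))
Wq = 7.9/(10.9 × 3.00)
Wq = 0.2416 minutes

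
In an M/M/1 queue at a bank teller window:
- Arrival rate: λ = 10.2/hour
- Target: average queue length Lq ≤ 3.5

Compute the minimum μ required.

For M/M/1: Lq = λ²/(μ(μ-λ))
Need Lq ≤ 3.5, i.e. μ(μ-λ) ≥ λ²/3.5
μ² - 10.2μ - 104.04/3.5 ≥ 0  →  μ² - 10.2μ - 29.725714 ≥ 0
Quadratic formula (positive root): μ = [λ + √(λ² + 4×29.725714)]/2
Discriminant: 104.04 + 4×29.725714 = 222.9429, √222.9429 = 14.9313
μ ≥ (10.2 + 14.9313)/2 = 12.5656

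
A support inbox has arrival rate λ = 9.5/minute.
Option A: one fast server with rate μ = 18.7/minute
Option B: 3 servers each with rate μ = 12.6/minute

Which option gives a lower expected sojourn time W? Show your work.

Option A: single server μ = 18.7 (M/M/1)
  ρ_A = 9.5/18.7 = 0.5080
  W_A = 1/(μ-λ) = 1/(18.7-9.5) = 1/9.20 = 0.1087

Option B: 3 servers μ = 12.6 (M/M/3)
  ρ_B = λ/(cμ) = 9.5/(3×12.6) = 0.2513
  Offered load a = λ/μ = cρ = 9.5/12.6 = 0.7540
  P₀ = [ Σₙ₌₀^2 aⁿ/n! + a^3/(3!(1-ρ)) ]⁻¹
  Σ = a^0/0! + a^1/1! + a^2/2! = 1.0000 + 0.7540 + 0.2842 = 2.0382
  a^3/(3!(1-ρ)) = 0.4286/(6 × 0.7487) = 0.09541
  P₀ = 1/(2.0382 + 0.09541) = 0.4687
  Lq = P₀·a^3·ρ / (3!(1-ρ)²) = 0.4687 × 0.4286 × 0.2513 / (6 × 0.5605) = 0.01501
  Wq_B = Lq/λ = 0.01501/9.5 = 0.001580
  W_B = Wq_B + 1/μ = 0.001580 + 0.07937 = 0.08095

Since W_B = 0.08095 < W_A = 0.1087, Option B (multiple servers) has the shorter time in system.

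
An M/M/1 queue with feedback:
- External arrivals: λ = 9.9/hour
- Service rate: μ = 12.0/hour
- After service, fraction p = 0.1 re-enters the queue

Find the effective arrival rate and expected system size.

Effective arrival rate: λ_eff = λ/(1-p) = 9.9/(1-0.1) = 9.9/0.90 = 11.0000
ρ = λ_eff/μ = 11.0000/12.0 = 0.916667
L = ρ/(1-ρ) = 0.916667/(1-0.916667) = 11.0000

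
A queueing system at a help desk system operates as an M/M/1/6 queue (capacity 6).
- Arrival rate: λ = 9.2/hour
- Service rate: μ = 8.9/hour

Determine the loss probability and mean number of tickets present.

ρ = λ/μ = 9.2/8.9 = 1.033708
P₀ = (1-ρ)/(1-ρ^(K+1)) = (1-1.033708)/(1-1.033708^7) = -0.0337080/-0.261203 = 0.1290
P_K = P₀×ρ^K = 0.1290 × 1.033708^6 = 0.1290 × 1.2201 = 0.1574
Blocking probability P_6 = 0.1574 (15.74%)
L = ρ[1 - (K+1)ρ^K + Kρ^(K+1)] / [(1-ρ)(1-ρ^(K+1))]
L = 1.033708 × (1 - 7×1.22007707 + 6×1.26120342) / ((1 - 1.033708) × (1 - 1.26120342)) = 3.1325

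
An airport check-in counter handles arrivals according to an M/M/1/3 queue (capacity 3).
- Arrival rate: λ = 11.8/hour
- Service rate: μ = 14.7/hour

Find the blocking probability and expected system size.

ρ = λ/μ = 11.8/14.7 = 0.80272
P₀ = (1-ρ)/(1-ρ^(K+1)) = (1-0.80272)/(1-0.80272^4) = 0.19728/0.58480 = 0.3373
P_K = P₀×ρ^K = 0.3373 × 0.80272^3 = 0.3373 × 0.5172 = 0.1745
Blocking probability P_3 = 0.1745 (17.45%)
L = ρ[1 - (K+1)ρ^K + Kρ^(K+1)] / [(1-ρ)(1-ρ^(K+1))]
L = 0.80272 × (1 - 4×0.51724 + 3×0.41520) / ((1 - 0.80272) × (1 - 0.41520)) = 1.2290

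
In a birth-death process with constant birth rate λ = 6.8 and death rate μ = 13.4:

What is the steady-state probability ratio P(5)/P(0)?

For constant rates: P(n)/P(0) = (λ/μ)^n
P(5)/P(0) = (6.8/13.4)^5 = 0.50746^5 = 0.03365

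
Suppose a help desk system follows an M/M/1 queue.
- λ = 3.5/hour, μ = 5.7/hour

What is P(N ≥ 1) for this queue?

ρ = λ/μ = 3.5/5.7 = 0.6140
P(N ≥ n) = ρⁿ
P(N ≥ 1) = 0.6140^1
P(N ≥ 1) = 0.6140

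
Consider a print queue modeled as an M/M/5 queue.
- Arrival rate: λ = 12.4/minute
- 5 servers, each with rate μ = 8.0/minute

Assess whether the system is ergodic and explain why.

Stability requires ρ = λ/(cμ) < 1
ρ = 12.4/(5 × 8.0) = 12.4/40.00 = 0.3100
Since 0.3100 < 1, the system is STABLE.
The servers are busy 31.00% of the time.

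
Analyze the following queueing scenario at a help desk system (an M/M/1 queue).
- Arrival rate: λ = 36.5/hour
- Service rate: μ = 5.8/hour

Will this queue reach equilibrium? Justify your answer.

Stability requires ρ = λ/(cμ) < 1
ρ = 36.5/(1 × 5.8) = 36.5/5.80 = 6.2931
Since 6.2931 ≥ 1, the system is UNSTABLE.
Queue grows without bound. Need μ > λ = 36.5.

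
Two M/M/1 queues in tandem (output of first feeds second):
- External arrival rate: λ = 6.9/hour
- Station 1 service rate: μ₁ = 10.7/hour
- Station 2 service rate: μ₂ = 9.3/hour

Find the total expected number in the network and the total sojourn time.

By Jackson's theorem, each station behaves as independent M/M/1.
Station 1: ρ₁ = 6.9/10.7 = 0.6449, L₁ = ρ₁/(1-ρ₁) = λ/(μ₁-λ) = 6.9/3.80 = 1.8158
Station 2: ρ₂ = 6.9/9.3 = 0.7419, L₂ = ρ₂/(1-ρ₂) = λ/(μ₂-λ) = 6.9/2.40 = 2.8750
Total: L = L₁ + L₂ = 1.8158 + 2.8750 = 4.6908
W = L/λ = 4.6908/6.9 = 0.6798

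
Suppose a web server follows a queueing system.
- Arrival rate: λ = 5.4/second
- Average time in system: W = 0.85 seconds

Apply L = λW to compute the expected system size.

Little's Law: L = λW
L = 5.4 × 0.85 = 4.5900 requests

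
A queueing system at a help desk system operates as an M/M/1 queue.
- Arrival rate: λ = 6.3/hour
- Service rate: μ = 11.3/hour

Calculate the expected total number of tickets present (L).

ρ = λ/μ = 6.3/11.3 = 0.5575
For M/M/1: L = λ/(μ-λ)
L = 6.3/(11.3-6.3) = 6.3/5.00
L = 1.2600 tickets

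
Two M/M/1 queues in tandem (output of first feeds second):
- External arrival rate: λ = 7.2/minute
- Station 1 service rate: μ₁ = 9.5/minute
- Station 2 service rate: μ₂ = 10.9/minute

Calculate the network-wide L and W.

By Jackson's theorem, each station behaves as independent M/M/1.
Station 1: ρ₁ = 7.2/9.5 = 0.7579, L₁ = ρ₁/(1-ρ₁) = λ/(μ₁-λ) = 7.2/2.30 = 3.13043
Station 2: ρ₂ = 7.2/10.9 = 0.6606, L₂ = ρ₂/(1-ρ₂) = λ/(μ₂-λ) = 7.2/3.70 = 1.94595
Total: L = L₁ + L₂ = 3.13043 + 1.94595 = 5.0764
W = L/λ = 5.0764/7.2 = 0.7051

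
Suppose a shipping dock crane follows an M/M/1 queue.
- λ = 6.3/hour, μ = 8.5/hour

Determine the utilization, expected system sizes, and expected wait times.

Step 1: ρ = λ/μ = 6.3/8.5 = 0.7412
Step 2: L = λ/(μ-λ) = 6.3/2.20 = 2.8636
Step 3: Lq = λ²/(μ(μ-λ)) = 39.69/(8.5×2.20) = 2.1225
Step 4: W = 1/(μ-λ) = 1/2.20 = 0.454545
Step 5: Wq = λ/(μ(μ-λ)) = 6.3/(8.5×2.20) = 0.3369
Step 6: P(0) = 1-ρ = 0.2588
Verify: L = λW = 6.3×0.454545 = 2.8636 ✔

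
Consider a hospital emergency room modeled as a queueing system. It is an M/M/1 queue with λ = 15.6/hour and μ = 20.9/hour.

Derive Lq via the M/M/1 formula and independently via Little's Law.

Method 1 (direct): Lq = λ²/(μ(μ-λ)) = 243.36/(20.9 × 5.30) = 2.1970

Method 2 (Little's Law):
W = 1/(μ-λ) = 1/5.30 = 0.188679
Wq = W - 1/μ = 0.188679 - 0.0478469 = 0.140832
Lq = λWq = 15.6 × 0.140832 = 2.1970 ✔ (matches Method 1)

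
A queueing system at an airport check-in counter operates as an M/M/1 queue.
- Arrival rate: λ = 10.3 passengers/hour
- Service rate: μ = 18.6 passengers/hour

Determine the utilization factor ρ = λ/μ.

Server utilization: ρ = λ/μ
ρ = 10.3/18.6 = 0.5538
The server is busy 55.38% of the time.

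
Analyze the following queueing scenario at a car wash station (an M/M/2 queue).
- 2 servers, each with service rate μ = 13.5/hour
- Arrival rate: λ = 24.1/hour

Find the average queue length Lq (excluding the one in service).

Traffic intensity: ρ = λ/(cμ) = 24.1/(2×13.5) = 0.8926
Since ρ = 0.8926 < 1, system is stable.
Offered load a = λ/μ = cρ = 24.1/13.5 = 1.7852
P₀ = [ Σₙ₌₀^1 aⁿ/n! + a^2/(2!(1-ρ)) ]⁻¹
Σ = a^0/0! + a^1/1! = 1.0000 + 1.7852 = 2.7852
a^2/(2!(1-ρ)) = 3.186886/(2 × 0.1074074) = 14.8355
P₀ = 1/(2.7852 + 14.8355) = 0.05675
Lq = P₀·a^2·ρ / (2!(1-ρ)²) = 0.0567515 × 3.18689 × 0.892593 / (2 × 0.0115364) = 6.9968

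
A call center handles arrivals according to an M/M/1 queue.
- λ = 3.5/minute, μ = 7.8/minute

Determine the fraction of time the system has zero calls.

ρ = λ/μ = 3.5/7.8 = 0.4487
P(0) = 1 - ρ = 1 - 0.4487 = 0.5513
The server is idle 55.13% of the time.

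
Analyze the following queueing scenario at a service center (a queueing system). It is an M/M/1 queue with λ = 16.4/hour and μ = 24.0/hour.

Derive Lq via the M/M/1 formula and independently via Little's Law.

Method 1 (direct): Lq = λ²/(μ(μ-λ)) = 268.96/(24.0 × 7.60) = 1.4746

Method 2 (Little's Law):
W = 1/(μ-λ) = 1/7.60 = 0.131579
Wq = W - 1/μ = 0.131579 - 0.0416667 = 0.089912
Lq = λWq = 16.4 × 0.089912 = 1.4746 ✔ (matches Method 1)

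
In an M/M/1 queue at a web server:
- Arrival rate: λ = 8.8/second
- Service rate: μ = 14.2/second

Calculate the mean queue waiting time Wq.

First, compute utilization: ρ = λ/μ = 8.8/14.2 = 0.6197
For M/M/1: Wq = λ/(μ(μ-λ))
Wq = 8.8/(14.2 × (14.2-8.8))
Wq = 8.8/(14.2 × 5.40)
Wq = 0.1148 seconds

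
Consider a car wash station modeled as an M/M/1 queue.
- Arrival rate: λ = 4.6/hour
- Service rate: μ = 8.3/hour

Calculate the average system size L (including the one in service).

ρ = λ/μ = 4.6/8.3 = 0.5542
For M/M/1: L = λ/(μ-λ)
L = 4.6/(8.3-4.6) = 4.6/3.70
L = 1.2432 cars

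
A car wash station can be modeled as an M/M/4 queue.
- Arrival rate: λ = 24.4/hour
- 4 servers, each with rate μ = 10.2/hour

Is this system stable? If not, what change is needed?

Stability requires ρ = λ/(cμ) < 1
ρ = 24.4/(4 × 10.2) = 24.4/40.80 = 0.5980
Since 0.5980 < 1, the system is STABLE.
The servers are busy 59.80% of the time.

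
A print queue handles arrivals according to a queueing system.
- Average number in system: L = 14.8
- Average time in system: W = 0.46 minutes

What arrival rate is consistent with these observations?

Little's Law: L = λW, so λ = L/W
λ = 14.8/0.46 = 32.1739 jobs/minute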